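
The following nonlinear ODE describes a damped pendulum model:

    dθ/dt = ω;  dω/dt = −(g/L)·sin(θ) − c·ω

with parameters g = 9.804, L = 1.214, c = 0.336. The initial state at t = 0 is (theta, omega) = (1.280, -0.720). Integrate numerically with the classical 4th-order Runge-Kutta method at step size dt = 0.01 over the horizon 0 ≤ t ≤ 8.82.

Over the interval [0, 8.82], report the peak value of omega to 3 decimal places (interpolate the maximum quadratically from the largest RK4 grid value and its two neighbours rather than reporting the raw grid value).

max omega = 2.604

t=0.000: state=(1.280, -0.720)
step 1 (dt=0.01): k1=(-0.720, -7.495), k2=(-0.757, -7.474), k3=(-0.757, -7.473), k4=(-0.795, -7.452); state += dt/6·(k1+2k2+2k3+k4)
t=0.010: state=(1.272, -0.795)
t=0.020: state=(1.264, -0.869)
t=0.030: state=(1.255, -0.943)
continuing one RK4 step at a time; state shown every 50 steps (Δt=0.5):
t=0.500: state=(0.161, -3.156)
t=1.000: state=(-1.000, -0.870)
t=1.500: state=(-0.600, 2.208)
t=2.000: state=(0.587, 1.756)
t=2.500: state=(0.737, -1.144)
t=3.000: state=(-0.205, -1.986)
t=3.500: state=(-0.695, 0.255)
t=4.000: state=(-0.078, 1.782)
t=4.500: state=(0.560, 0.388)
t=5.000: state=(0.253, -1.372)
t=5.500: state=(-0.391, -0.780)
t=6.000: state=(-0.337, 0.909)
t=6.500: state=(0.225, 0.951)
t=7.000: state=(0.353, -0.478)
t=7.500: state=(-0.082, -0.953)
t=8.000: state=(-0.323, 0.121)
t=8.500: state=(-0.026, 0.842)
t=8.820: state=(0.205, 0.511)
largest grid value and its neighbours: omega(1.690)=2.60317, omega(1.700)=2.60399, omega(1.710)=2.60272
parabola through these three points peaks at t≈1.699 with omega≈2.60400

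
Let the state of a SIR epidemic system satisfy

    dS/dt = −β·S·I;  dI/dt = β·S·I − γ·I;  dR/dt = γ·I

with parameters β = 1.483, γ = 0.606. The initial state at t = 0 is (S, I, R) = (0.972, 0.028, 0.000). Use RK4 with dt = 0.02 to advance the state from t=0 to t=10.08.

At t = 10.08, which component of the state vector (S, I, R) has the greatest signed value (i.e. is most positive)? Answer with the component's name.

t=0.000: state=(0.972, 0.028, 0.000)
step 1 (dt=0.02): k1=(-0.040, 0.023, 0.017), k2=(-0.041, 0.024, 0.017), k3=(-0.041, 0.024, 0.017), k4=(-0.041, 0.024, 0.017); state += dt/6·(k1+2k2+2k3+k4)
t=0.020: state=(0.971, 0.028, 0.000)
t=0.040: state=(0.970, 0.029, 0.001)
t=0.060: state=(0.970, 0.029, 0.001)
continuing one RK4 step at a time; state shown every 25 steps (Δt=0.5):
t=0.500: state=(0.947, 0.042, 0.010)
t=1.000: state=(0.912, 0.062, 0.026)
t=1.500: state=(0.863, 0.089, 0.049)
t=2.000: state=(0.798, 0.121, 0.080)
t=2.500: state=(0.720, 0.157, 0.123)
t=3.000: state=(0.632, 0.192, 0.176)
t=3.500: state=(0.543, 0.219, 0.238)
t=4.000: state=(0.458, 0.234, 0.307)
t=4.500: state=(0.385, 0.237, 0.379)
t=5.000: state=(0.324, 0.227, 0.449)
t=5.500: state=(0.275, 0.209, 0.516)
t=6.000: state=(0.238, 0.187, 0.576)
t=6.500: state=(0.209, 0.163, 0.629)
t=7.000: state=(0.187, 0.139, 0.674)
t=7.500: state=(0.170, 0.117, 0.713)
t=8.000: state=(0.157, 0.098, 0.746)
t=8.500: state=(0.147, 0.081, 0.773)
t=9.000: state=(0.139, 0.066, 0.795)
t=9.500: state=(0.133, 0.054, 0.813)
t=10.000: state=(0.128, 0.044, 0.828)
t=10.080: state=(0.128, 0.043, 0.830)
compare at T: S=0.128, I=0.043, R=0.830

largest component: R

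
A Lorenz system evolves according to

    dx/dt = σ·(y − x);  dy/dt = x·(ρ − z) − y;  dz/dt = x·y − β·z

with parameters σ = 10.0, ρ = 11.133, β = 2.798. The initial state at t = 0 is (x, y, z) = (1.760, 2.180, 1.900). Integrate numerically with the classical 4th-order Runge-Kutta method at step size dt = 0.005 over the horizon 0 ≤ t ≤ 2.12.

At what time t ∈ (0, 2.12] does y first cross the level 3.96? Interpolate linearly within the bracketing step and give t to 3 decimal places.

t = 0.106

t=0.000: state=(1.760, 2.180, 1.900)
step 1 (dt=0.005): k1=(4.200, 14.070, -1.479), k2=(4.447, 14.138, -1.384), k3=(4.442, 14.144, -1.383), k4=(4.685, 14.217, -1.286); state += dt/6·(k1+2k2+2k3+k4)
t=0.005: state=(1.782, 2.251, 1.893)
t=0.010: state=(1.807, 2.322, 1.887)
t=0.015: state=(1.834, 2.395, 1.882)
continuing one RK4 step at a time; state shown every 20 steps (Δt=0.1):
t=0.100: state=(2.603, 3.835, 2.005)
t=0.105: state=(2.666, 3.936, 2.028)
next step: t=0.110: state=(2.730, 4.039, 2.053) — y has crossed 3.96
linear interpolation between t=0.105 (3.93595) and t=0.110 (4.03867) → t≈0.106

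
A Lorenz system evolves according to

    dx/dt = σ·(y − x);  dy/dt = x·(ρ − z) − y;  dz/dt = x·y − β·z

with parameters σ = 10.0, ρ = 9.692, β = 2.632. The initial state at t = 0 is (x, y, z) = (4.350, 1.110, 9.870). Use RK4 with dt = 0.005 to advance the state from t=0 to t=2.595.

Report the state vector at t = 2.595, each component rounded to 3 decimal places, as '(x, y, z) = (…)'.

t=0.000: state=(4.350, 1.110, 9.870)
step 1 (dt=0.005): k1=(-32.400, -1.884, -21.149), k2=(-31.637, -1.639, -21.120), k3=(-31.650, -1.641, -21.116), k4=(-30.900, -1.405, -21.082); state += dt/6·(k1+2k2+2k3+k4)
t=0.005: state=(4.192, 1.102, 9.764)
t=0.010: state=(4.041, 1.096, 9.659)
t=0.015: state=(3.897, 1.092, 9.554)
continuing one RK4 step at a time; state shown every 20 steps (Δt=0.1):
t=0.100: state=(2.322, 1.228, 7.895)
t=0.200: state=(1.759, 1.597, 6.308)
t=0.300: state=(1.839, 2.119, 5.136)
t=0.400: state=(2.282, 2.883, 4.398)
t=0.500: state=(3.047, 3.982, 4.186)
t=0.600: state=(4.150, 5.408, 4.716)
t=0.700: state=(5.489, 6.840, 6.270)
t=0.800: state=(6.638, 7.453, 8.745)
t=0.900: state=(6.896, 6.548, 11.011)
t=1.000: state=(6.035, 4.793, 11.710)
t=1.100: state=(4.719, 3.461, 10.909)
t=1.200: state=(3.686, 2.912, 9.523)
t=1.300: state=(3.175, 2.910, 8.173)
t=1.400: state=(3.118, 3.251, 7.120)
t=1.500: state=(3.409, 3.848, 6.484)
t=1.600: state=(3.971, 4.642, 6.363)
t=1.700: state=(4.711, 5.492, 6.842)
t=1.800: state=(5.453, 6.107, 7.889)
t=1.900: state=(5.916, 6.145, 9.180)
t=2.000: state=(5.867, 5.549, 10.123)
t=2.100: state=(5.354, 4.704, 10.310)
t=2.200: state=(4.687, 4.055, 9.836)
t=2.300: state=(4.163, 3.767, 9.057)
t=2.400: state=(3.911, 3.802, 8.286)
t=2.500: state=(3.934, 4.078, 7.717)
t=2.595: state=(4.162, 4.488, 7.464)

(x, y, z) = (4.162, 4.488, 7.464)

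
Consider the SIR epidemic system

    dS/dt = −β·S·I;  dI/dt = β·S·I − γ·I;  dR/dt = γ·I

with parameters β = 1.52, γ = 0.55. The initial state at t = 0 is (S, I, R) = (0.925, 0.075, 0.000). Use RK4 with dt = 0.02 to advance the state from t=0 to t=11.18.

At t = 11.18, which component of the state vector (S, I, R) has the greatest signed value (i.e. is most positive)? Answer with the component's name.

t=0.000: state=(0.925, 0.075, 0.000)
step 1 (dt=0.02): k1=(-0.105, 0.064, 0.041), k2=(-0.106, 0.065, 0.042), k3=(-0.106, 0.065, 0.042), k4=(-0.107, 0.065, 0.042); state += dt/6·(k1+2k2+2k3+k4)
t=0.020: state=(0.923, 0.076, 0.001)
t=0.040: state=(0.921, 0.078, 0.002)
t=0.060: state=(0.919, 0.079, 0.003)
continuing one RK4 step at a time; state shown every 25 steps (Δt=0.5):
t=0.500: state=(0.862, 0.112, 0.026)
t=1.000: state=(0.778, 0.160, 0.063)
t=1.500: state=(0.676, 0.211, 0.114)
t=2.000: state=(0.565, 0.256, 0.178)
t=2.500: state=(0.459, 0.287, 0.253)
t=3.000: state=(0.367, 0.298, 0.334)
t=3.500: state=(0.293, 0.291, 0.416)
t=4.000: state=(0.237, 0.270, 0.493)
t=4.500: state=(0.195, 0.242, 0.564)
t=5.000: state=(0.164, 0.210, 0.626)
t=5.500: state=(0.142, 0.179, 0.679)
t=6.000: state=(0.125, 0.151, 0.725)
t=6.500: state=(0.112, 0.125, 0.762)
t=7.000: state=(0.103, 0.103, 0.794)
t=7.500: state=(0.096, 0.084, 0.819)
t=8.000: state=(0.091, 0.069, 0.840)
t=8.500: state=(0.086, 0.056, 0.858)
t=9.000: state=(0.083, 0.045, 0.871)
t=9.500: state=(0.081, 0.037, 0.883)
t=10.000: state=(0.079, 0.030, 0.892)
t=10.500: state=(0.077, 0.024, 0.899)
t=11.000: state=(0.076, 0.019, 0.905)
t=11.180: state=(0.075, 0.018, 0.907)
compare at T: S=0.075, I=0.018, R=0.907

largest component: R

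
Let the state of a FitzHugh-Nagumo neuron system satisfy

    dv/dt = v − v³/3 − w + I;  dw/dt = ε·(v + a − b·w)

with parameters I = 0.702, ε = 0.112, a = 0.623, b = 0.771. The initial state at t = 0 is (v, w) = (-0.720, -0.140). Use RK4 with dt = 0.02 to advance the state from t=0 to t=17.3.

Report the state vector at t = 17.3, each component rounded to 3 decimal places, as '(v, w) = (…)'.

(v, w) = (-1.913, 1.109)

t=0.000: state=(-0.720, -0.140)
step 1 (dt=0.02): k1=(0.246, 0.001), k2=(0.248, 0.002), k3=(0.248, 0.002), k4=(0.249, 0.002); state += dt/6·(k1+2k2+2k3+k4)
t=0.020: state=(-0.715, -0.140)
t=0.040: state=(-0.710, -0.140)
t=0.060: state=(-0.705, -0.140)
continuing one RK4 step at a time; state shown every 50 steps (Δt=1):
t=1.000: state=(-0.388, -0.123)
t=2.000: state=(0.332, -0.054)
t=3.000: state=(1.548, 0.121)
t=4.000: state=(1.877, 0.370)
t=5.000: state=(1.818, 0.605)
t=6.000: state=(1.725, 0.812)
t=7.000: state=(1.628, 0.991)
t=8.000: state=(1.527, 1.145)
t=9.000: state=(1.421, 1.275)
t=10.000: state=(1.308, 1.383)
t=11.000: state=(1.181, 1.469)
t=12.000: state=(1.032, 1.533)
t=13.000: state=(0.839, 1.574)
t=14.000: state=(0.540, 1.586)
t=15.000: state=(-0.069, 1.551)
t=16.000: state=(-1.332, 1.417)
t=17.000: state=(-1.905, 1.182)
t=17.300: state=(-1.913, 1.109)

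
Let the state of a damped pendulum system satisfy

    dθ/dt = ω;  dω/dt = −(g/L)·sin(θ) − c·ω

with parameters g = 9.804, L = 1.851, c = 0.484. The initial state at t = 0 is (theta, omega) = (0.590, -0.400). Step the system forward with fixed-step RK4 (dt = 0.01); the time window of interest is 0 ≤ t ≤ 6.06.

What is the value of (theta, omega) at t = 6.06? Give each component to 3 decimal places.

t=0.000: state=(0.590, -0.400)
step 1 (dt=0.01): k1=(-0.400, -2.753), k2=(-0.414, -2.738), k3=(-0.414, -2.737), k4=(-0.427, -2.722); state += dt/6·(k1+2k2+2k3+k4)
t=0.010: state=(0.586, -0.427)
t=0.020: state=(0.581, -0.454)
t=0.030: state=(0.577, -0.481)
continuing one RK4 step at a time; state shown every 20 steps (Δt=0.2):
t=0.200: state=(0.460, -0.875)
t=0.400: state=(0.254, -1.149)
t=0.600: state=(0.017, -1.177)
t=0.800: state=(-0.201, -0.970)
t=1.000: state=(-0.360, -0.594)
t=1.200: state=(-0.434, -0.141)
t=1.400: state=(-0.418, 0.295)
t=1.600: state=(-0.322, 0.637)
t=1.800: state=(-0.173, 0.828)
t=2.000: state=(-0.003, 0.839)
t=2.200: state=(0.151, 0.683)
t=2.400: state=(0.262, 0.407)
t=2.600: state=(0.311, 0.079)
t=2.800: state=(0.294, -0.234)
t=3.000: state=(0.222, -0.474)
t=3.200: state=(0.113, -0.599)
t=3.400: state=(-0.009, -0.595)
t=3.600: state=(-0.118, -0.474)
t=3.800: state=(-0.193, -0.270)
t=4.000: state=(-0.223, -0.032)
t=4.200: state=(-0.207, 0.190)
t=4.400: state=(-0.151, 0.354)
t=4.600: state=(-0.071, 0.434)
t=4.800: state=(0.016, 0.421)
t=5.000: state=(0.092, 0.325)
t=5.200: state=(0.143, 0.174)
t=5.400: state=(0.160, 0.003)
t=5.600: state=(0.145, -0.153)
t=5.800: state=(0.102, -0.265)
t=6.000: state=(0.043, -0.314)
t=6.060: state=(0.024, -0.315)

(theta, omega) = (0.024, -0.315)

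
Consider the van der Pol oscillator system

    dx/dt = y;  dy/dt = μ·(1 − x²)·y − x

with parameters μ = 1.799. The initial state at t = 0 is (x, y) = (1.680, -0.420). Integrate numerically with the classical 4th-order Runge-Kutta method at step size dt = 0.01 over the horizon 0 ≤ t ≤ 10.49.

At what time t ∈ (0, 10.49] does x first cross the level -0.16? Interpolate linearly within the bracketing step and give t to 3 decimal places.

t = 1.823

t=0.000: state=(1.680, -0.420)
step 1 (dt=0.01): k1=(-0.420, -0.303), k2=(-0.422, -0.301), k3=(-0.422, -0.301), k4=(-0.423, -0.300); state += dt/6·(k1+2k2+2k3+k4)
t=0.010: state=(1.676, -0.423)
t=0.020: state=(1.672, -0.426)
t=0.030: state=(1.667, -0.429)
continuing one RK4 step at a time; state shown every 50 steps (Δt=0.5):
t=0.500: state=(1.434, -0.569)
t=1.000: state=(1.092, -0.834)
t=1.500: state=(0.525, -1.579)
t=1.820: state=(-0.152, -2.779)
next step: t=1.830: state=(-0.180, -2.826) — x has crossed -0.16
linear interpolation between t=1.820 (-0.15238) and t=1.830 (-0.18040) → t≈1.823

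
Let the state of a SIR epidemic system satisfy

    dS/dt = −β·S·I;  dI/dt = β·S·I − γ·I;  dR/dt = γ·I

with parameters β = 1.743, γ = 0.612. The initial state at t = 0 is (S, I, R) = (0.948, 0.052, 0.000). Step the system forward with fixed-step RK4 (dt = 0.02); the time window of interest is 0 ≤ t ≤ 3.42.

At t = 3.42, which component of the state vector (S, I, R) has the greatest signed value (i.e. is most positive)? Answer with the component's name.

t=0.000: state=(0.948, 0.052, 0.000)
step 1 (dt=0.02): k1=(-0.086, 0.054, 0.032), k2=(-0.087, 0.055, 0.032), k3=(-0.087, 0.055, 0.032), k4=(-0.088, 0.055, 0.032); state += dt/6·(k1+2k2+2k3+k4)
t=0.020: state=(0.946, 0.053, 0.001)
t=0.040: state=(0.944, 0.054, 0.001)
t=0.060: state=(0.943, 0.055, 0.002)
continuing one RK4 step at a time; state shown every 10 steps (Δt=0.2):
t=0.200: state=(0.929, 0.064, 0.007)
t=0.400: state=(0.907, 0.078, 0.016)
t=0.600: state=(0.880, 0.094, 0.026)
t=0.800: state=(0.849, 0.112, 0.039)
t=1.000: state=(0.813, 0.133, 0.054)
t=1.200: state=(0.774, 0.155, 0.071)
t=1.400: state=(0.730, 0.178, 0.092)
t=1.600: state=(0.683, 0.202, 0.115)
t=1.800: state=(0.634, 0.225, 0.141)
t=2.000: state=(0.584, 0.246, 0.170)
t=2.200: state=(0.534, 0.264, 0.201)
t=2.400: state=(0.486, 0.279, 0.235)
t=2.600: state=(0.440, 0.290, 0.269)
t=2.800: state=(0.397, 0.297, 0.305)
t=3.000: state=(0.358, 0.300, 0.342)
t=3.200: state=(0.322, 0.299, 0.379)
t=3.400: state=(0.291, 0.294, 0.415)
t=3.420: state=(0.288, 0.294, 0.419)
compare at T: S=0.288, I=0.294, R=0.419

largest component: R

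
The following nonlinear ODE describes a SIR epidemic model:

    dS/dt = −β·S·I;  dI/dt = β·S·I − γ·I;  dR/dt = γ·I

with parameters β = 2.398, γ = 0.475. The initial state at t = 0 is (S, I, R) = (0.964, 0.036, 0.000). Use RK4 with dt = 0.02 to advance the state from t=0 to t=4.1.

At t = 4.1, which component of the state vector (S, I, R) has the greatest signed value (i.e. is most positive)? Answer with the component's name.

t=0.000: state=(0.964, 0.036, 0.000)
step 1 (dt=0.02): k1=(-0.083, 0.066, 0.017), k2=(-0.085, 0.067, 0.017), k3=(-0.085, 0.067, 0.017), k4=(-0.086, 0.068, 0.018); state += dt/6·(k1+2k2+2k3+k4)
t=0.020: state=(0.962, 0.037, 0.000)
t=0.040: state=(0.961, 0.039, 0.001)
t=0.060: state=(0.959, 0.040, 0.001)
continuing one RK4 step at a time; state shown every 10 steps (Δt=0.2):
t=0.200: state=(0.944, 0.052, 0.004)
t=0.400: state=(0.916, 0.074, 0.010)
t=0.600: state=(0.879, 0.103, 0.018)
t=0.800: state=(0.829, 0.141, 0.030)
t=1.000: state=(0.766, 0.188, 0.045)
t=1.200: state=(0.691, 0.243, 0.066)
t=1.400: state=(0.607, 0.301, 0.092)
t=1.600: state=(0.518, 0.359, 0.123)
t=1.800: state=(0.431, 0.410, 0.160)
t=2.000: state=(0.350, 0.449, 0.201)
t=2.200: state=(0.280, 0.475, 0.245)
t=2.400: state=(0.223, 0.487, 0.290)
t=2.600: state=(0.176, 0.487, 0.337)
t=2.800: state=(0.140, 0.478, 0.383)
t=3.000: state=(0.111, 0.461, 0.427)
t=3.200: state=(0.090, 0.440, 0.470)
t=3.400: state=(0.073, 0.416, 0.511)
t=3.600: state=(0.060, 0.391, 0.549)
t=3.800: state=(0.050, 0.365, 0.585)
t=4.000: state=(0.042, 0.339, 0.618)
t=4.100: state=(0.039, 0.327, 0.634)
compare at T: S=0.039, I=0.327, R=0.634

largest component: R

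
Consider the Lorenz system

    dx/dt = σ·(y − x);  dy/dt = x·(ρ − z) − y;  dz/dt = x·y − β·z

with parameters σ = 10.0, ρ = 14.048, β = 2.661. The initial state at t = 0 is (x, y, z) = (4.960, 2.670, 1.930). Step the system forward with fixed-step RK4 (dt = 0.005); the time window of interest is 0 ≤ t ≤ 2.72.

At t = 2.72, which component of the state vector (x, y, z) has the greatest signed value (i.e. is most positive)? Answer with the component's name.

largest component: z

t=0.000: state=(4.960, 2.670, 1.930)
step 1 (dt=0.005): k1=(-22.900, 57.435, 8.107), k2=(-20.892, 56.499, 8.605), k3=(-20.965, 56.556, 8.604), k4=(-19.024, 55.673, 9.086); state += dt/6·(k1+2k2+2k3+k4)
t=0.005: state=(4.855, 2.953, 1.973)
t=0.010: state=(4.769, 3.227, 2.021)
t=0.015: state=(4.701, 3.494, 2.073)
continuing one RK4 step at a time; state shown every 20 steps (Δt=0.1):
t=0.100: state=(5.368, 7.609, 3.742)
t=0.200: state=(8.474, 11.971, 9.024)
t=0.300: state=(10.859, 11.242, 17.685)
t=0.400: state=(8.665, 4.520, 20.593)
t=0.500: state=(4.463, 0.892, 17.147)
t=0.600: state=(1.956, 0.423, 13.285)
t=0.700: state=(1.071, 0.681, 10.246)
t=0.800: state=(0.964, 1.081, 7.927)
t=0.900: state=(1.251, 1.707, 6.208)
t=1.000: state=(1.909, 2.800, 5.067)
t=1.100: state=(3.122, 4.709, 4.710)
t=1.200: state=(5.175, 7.710, 5.891)
t=1.300: state=(8.002, 10.848, 10.080)
t=1.400: state=(9.891, 10.259, 16.626)
t=1.500: state=(8.367, 5.328, 19.217)
t=1.600: state=(5.089, 2.114, 16.770)
t=1.700: state=(2.898, 1.492, 13.415)
t=1.800: state=(2.103, 1.815, 10.619)
t=1.900: state=(2.169, 2.544, 8.534)
t=2.000: state=(2.825, 3.770, 7.224)
t=2.100: state=(4.095, 5.708, 6.976)
t=2.200: state=(6.037, 8.246, 8.497)
t=2.300: state=(8.173, 9.941, 12.418)
t=2.400: state=(8.901, 8.363, 16.750)
t=2.500: state=(7.255, 4.861, 17.567)
t=2.600: state=(4.908, 2.893, 15.421)
t=2.700: state=(3.463, 2.585, 12.761)
t=2.720: state=(3.308, 2.637, 12.271)
compare at T: x=3.308, y=2.637, z=12.271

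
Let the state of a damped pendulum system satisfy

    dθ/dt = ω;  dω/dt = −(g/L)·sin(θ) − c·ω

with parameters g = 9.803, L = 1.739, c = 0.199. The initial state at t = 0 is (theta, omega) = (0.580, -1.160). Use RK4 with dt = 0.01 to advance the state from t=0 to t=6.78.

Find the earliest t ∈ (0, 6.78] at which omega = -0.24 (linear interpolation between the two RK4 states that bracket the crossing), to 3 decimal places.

t = 0.976

t=0.000: state=(0.580, -1.160)
step 1 (dt=0.01): k1=(-1.160, -2.858), k2=(-1.174, -2.828), k3=(-1.174, -2.828), k4=(-1.188, -2.797); state += dt/6·(k1+2k2+2k3+k4)
t=0.010: state=(0.568, -1.188)
t=0.020: state=(0.556, -1.216)
t=0.030: state=(0.544, -1.243)
continuing one RK4 step at a time; state shown every 25 steps (Δt=0.25):
t=0.250: state=(0.219, -1.646)
t=0.500: state=(-0.196, -1.578)
t=0.750: state=(-0.527, -1.000)
t=0.970: state=(-0.668, -0.261)
next step: t=0.980: state=(-0.670, -0.226) — omega has crossed -0.24
linear interpolation between t=0.970 (-0.26105) and t=0.980 (-0.22561) → t≈0.976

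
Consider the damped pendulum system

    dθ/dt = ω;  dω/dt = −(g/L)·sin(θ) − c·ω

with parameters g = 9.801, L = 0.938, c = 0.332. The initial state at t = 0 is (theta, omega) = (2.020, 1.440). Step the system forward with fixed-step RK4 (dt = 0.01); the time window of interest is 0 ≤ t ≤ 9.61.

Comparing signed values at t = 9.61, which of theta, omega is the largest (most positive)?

largest component: omega

t=0.000: state=(2.020, 1.440)
step 1 (dt=0.01): k1=(1.440, -9.890), k2=(1.391, -9.841), k3=(1.391, -9.842), k4=(1.342, -9.794); state += dt/6·(k1+2k2+2k3+k4)
t=0.010: state=(2.034, 1.342)
t=0.020: state=(2.047, 1.244)
t=0.030: state=(2.059, 1.148)
continuing one RK4 step at a time; state shown every 50 steps (Δt=0.5):
t=0.500: state=(1.599, -3.124)
t=1.000: state=(-0.690, -4.405)
t=1.500: state=(-1.605, 0.819)
t=2.000: state=(-0.107, 4.334)
t=2.500: state=(1.309, 0.528)
t=3.000: state=(0.422, -3.521)
t=3.500: state=(-1.019, -1.160)
t=4.000: state=(-0.505, 2.804)
t=4.500: state=(0.799, 1.343)
t=5.000: state=(0.488, -2.273)
t=5.500: state=(-0.644, -1.294)
t=6.000: state=(-0.433, 1.890)
t=6.500: state=(0.534, 1.145)
t=7.000: state=(0.365, -1.606)
t=7.500: state=(-0.454, -0.961)
t=8.000: state=(-0.299, 1.386)
t=8.500: state=(0.393, 0.777)
t=9.000: state=(0.237, -1.207)
t=9.500: state=(-0.342, -0.608)
t=9.610: state=(-0.386, -0.180)
compare at T: theta=-0.386, omega=-0.180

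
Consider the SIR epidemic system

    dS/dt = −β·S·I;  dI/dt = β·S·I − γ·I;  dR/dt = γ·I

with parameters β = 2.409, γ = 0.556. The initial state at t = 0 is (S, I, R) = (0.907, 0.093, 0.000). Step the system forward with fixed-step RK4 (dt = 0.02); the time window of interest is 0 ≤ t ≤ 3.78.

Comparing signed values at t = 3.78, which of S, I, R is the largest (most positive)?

largest component: R

t=0.000: state=(0.907, 0.093, 0.000)
step 1 (dt=0.02): k1=(-0.203, 0.151, 0.052), k2=(-0.206, 0.153, 0.053), k3=(-0.206, 0.154, 0.053), k4=(-0.209, 0.156, 0.053); state += dt/6·(k1+2k2+2k3+k4)
t=0.020: state=(0.903, 0.096, 0.001)
t=0.040: state=(0.899, 0.099, 0.002)
t=0.060: state=(0.894, 0.102, 0.003)
continuing one RK4 step at a time; state shown every 10 steps (Δt=0.2):
t=0.200: state=(0.860, 0.127, 0.012)
t=0.400: state=(0.801, 0.170, 0.029)
t=0.600: state=(0.729, 0.220, 0.050)
t=0.800: state=(0.647, 0.275, 0.078)
t=1.000: state=(0.560, 0.329, 0.111)
t=1.200: state=(0.472, 0.377, 0.151)
t=1.400: state=(0.390, 0.415, 0.195)
t=1.600: state=(0.317, 0.440, 0.243)
t=1.800: state=(0.256, 0.452, 0.292)
t=2.000: state=(0.205, 0.452, 0.343)
t=2.200: state=(0.166, 0.442, 0.392)
t=2.400: state=(0.134, 0.425, 0.441)
t=2.600: state=(0.110, 0.403, 0.487)
t=2.800: state=(0.091, 0.379, 0.530)
t=3.000: state=(0.076, 0.353, 0.571)
t=3.200: state=(0.065, 0.326, 0.609)
t=3.400: state=(0.056, 0.301, 0.644)
t=3.600: state=(0.049, 0.276, 0.676)
t=3.780: state=(0.043, 0.255, 0.702)
compare at T: S=0.043, I=0.255, R=0.702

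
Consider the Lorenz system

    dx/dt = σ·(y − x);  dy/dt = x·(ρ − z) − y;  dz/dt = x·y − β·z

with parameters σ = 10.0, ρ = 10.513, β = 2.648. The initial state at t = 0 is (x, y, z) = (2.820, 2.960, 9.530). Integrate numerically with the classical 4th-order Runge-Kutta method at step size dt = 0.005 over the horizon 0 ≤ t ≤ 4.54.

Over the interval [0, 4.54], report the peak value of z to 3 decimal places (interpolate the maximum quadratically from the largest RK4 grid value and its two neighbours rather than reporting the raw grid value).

max z = 11.474

t=0.000: state=(2.820, 2.960, 9.530)
step 1 (dt=0.005): k1=(1.400, -0.188, -16.888), k2=(1.360, -0.065, -16.767), k3=(1.364, -0.066, -16.768), k4=(1.328, 0.056, -16.647); state += dt/6·(k1+2k2+2k3+k4)
t=0.005: state=(2.827, 2.960, 9.446)
t=0.010: state=(2.833, 2.961, 9.364)
t=0.015: state=(2.840, 2.963, 9.282)
continuing one RK4 step at a time; state shown every 40 steps (Δt=0.2):
t=0.200: state=(3.283, 3.737, 7.141)
t=0.400: state=(4.713, 5.632, 7.157)
t=0.600: state=(6.288, 6.677, 9.881)
t=0.800: state=(5.719, 4.919, 11.449)
t=1.000: state=(4.242, 3.765, 9.878)
t=1.200: state=(4.007, 4.215, 8.246)
t=1.400: state=(4.851, 5.406, 8.185)
t=1.600: state=(5.755, 5.968, 9.722)
t=1.800: state=(5.473, 5.050, 10.642)
t=2.000: state=(4.621, 4.313, 9.812)
t=2.200: state=(4.438, 4.557, 8.801)
t=2.400: state=(4.946, 5.273, 8.779)
t=2.600: state=(5.450, 5.556, 9.661)
t=2.800: state=(5.282, 5.048, 10.163)
t=3.000: state=(4.799, 4.617, 9.697)
t=3.200: state=(4.690, 4.762, 9.103)
t=3.400: state=(4.992, 5.182, 9.108)
t=3.600: state=(5.270, 5.322, 9.616)
t=3.800: state=(5.166, 5.033, 9.885)
t=4.000: state=(4.892, 4.789, 9.616)
t=4.200: state=(4.833, 4.877, 9.275)
t=4.400: state=(5.012, 5.120, 9.290)
t=4.540: state=(5.138, 5.200, 9.490)
largest grid value and its neighbours: z(0.775)=11.47380, z(0.780)=11.47382, z(0.785)=11.47133
parabola through these three points peaks at t≈0.778 with z≈11.47413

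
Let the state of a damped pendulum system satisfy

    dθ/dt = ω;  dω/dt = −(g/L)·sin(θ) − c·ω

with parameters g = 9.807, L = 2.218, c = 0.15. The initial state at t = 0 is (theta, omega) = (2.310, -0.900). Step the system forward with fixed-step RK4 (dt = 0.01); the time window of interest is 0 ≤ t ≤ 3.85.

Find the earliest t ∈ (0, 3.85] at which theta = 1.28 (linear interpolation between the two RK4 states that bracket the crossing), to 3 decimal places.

t=0.000: state=(2.310, -0.900)
step 1 (dt=0.01): k1=(-0.900, -3.133), k2=(-0.916, -3.144), k3=(-0.916, -3.144), k4=(-0.931, -3.155); state += dt/6·(k1+2k2+2k3+k4)
t=0.010: state=(2.301, -0.931)
t=0.020: state=(2.291, -0.963)
t=0.030: state=(2.282, -0.995)
continuing one RK4 step at a time; state shown every 20 steps (Δt=0.2):
t=0.200: state=(2.064, -1.577)
t=0.400: state=(1.672, -2.355)
t=0.540: state=(1.303, -2.913)
next step: t=0.550: state=(1.274, -2.951) — theta has crossed 1.28
linear interpolation between t=0.540 (1.30304) and t=0.550 (1.27372) → t≈0.548

t = 0.548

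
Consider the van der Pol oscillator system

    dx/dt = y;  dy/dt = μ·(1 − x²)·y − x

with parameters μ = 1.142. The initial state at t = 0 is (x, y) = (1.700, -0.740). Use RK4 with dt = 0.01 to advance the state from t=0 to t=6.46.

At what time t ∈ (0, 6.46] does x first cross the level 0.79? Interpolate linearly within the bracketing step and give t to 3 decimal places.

t=0.000: state=(1.700, -0.740)
step 1 (dt=0.01): k1=(-0.740, -0.103), k2=(-0.741, -0.109), k3=(-0.741, -0.109), k4=(-0.741, -0.114); state += dt/6·(k1+2k2+2k3+k4)
t=0.010: state=(1.693, -0.741)
t=0.020: state=(1.685, -0.742)
t=0.030: state=(1.678, -0.744)
continuing one RK4 step at a time; state shown every 25 steps (Δt=0.25):
t=0.250: state=(1.509, -0.797)
t=0.500: state=(1.297, -0.913)
t=0.750: state=(1.047, -1.099)
t=0.960: state=(0.793, -1.336)
next step: t=0.970: state=(0.779, -1.350) — x has crossed 0.79
linear interpolation between t=0.960 (0.79269) and t=0.970 (0.77926) → t≈0.962

t = 0.962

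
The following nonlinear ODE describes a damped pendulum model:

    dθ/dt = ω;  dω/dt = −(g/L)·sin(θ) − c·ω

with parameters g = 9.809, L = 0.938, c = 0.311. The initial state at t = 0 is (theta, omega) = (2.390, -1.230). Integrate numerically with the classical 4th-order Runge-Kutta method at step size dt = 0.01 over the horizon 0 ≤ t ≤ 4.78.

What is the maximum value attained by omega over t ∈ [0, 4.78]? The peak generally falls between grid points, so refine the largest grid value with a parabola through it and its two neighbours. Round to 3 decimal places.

max omega = 4.754

t=0.000: state=(2.390, -1.230)
step 1 (dt=0.01): k1=(-1.230, -6.758), k2=(-1.264, -6.794), k3=(-1.264, -6.795), k4=(-1.298, -6.833); state += dt/6·(k1+2k2+2k3+k4)
t=0.010: state=(2.377, -1.298)
t=0.020: state=(2.364, -1.367)
t=0.030: state=(2.350, -1.436)
continuing one RK4 step at a time; state shown every 20 steps (Δt=0.2):
t=0.200: state=(1.997, -2.764)
t=0.400: state=(1.264, -4.572)
t=0.600: state=(0.217, -5.620)
t=0.800: state=(-0.843, -4.645)
t=1.000: state=(-1.562, -2.487)
t=1.200: state=(-1.841, -0.344)
t=1.400: state=(-1.710, 1.646)
t=1.600: state=(-1.188, 3.542)
t=1.800: state=(-0.340, 4.711)
t=2.000: state=(0.578, 4.167)
t=2.200: state=(1.237, 2.305)
t=2.400: state=(1.484, 0.173)
t=2.600: state=(1.315, -1.843)
t=2.800: state=(0.771, -3.486)
t=3.000: state=(-0.005, -4.023)
t=3.200: state=(-0.733, -3.027)
t=3.400: state=(-1.159, -1.174)
t=3.600: state=(-1.196, 0.794)
t=3.800: state=(-0.858, 2.501)
t=4.000: state=(-0.247, 3.419)
t=4.200: state=(0.419, 3.022)
t=4.400: state=(0.890, 1.574)
t=4.600: state=(1.027, -0.214)
t=4.780: state=(0.851, -1.700)
largest grid value and its neighbours: omega(1.830)=4.75047, omega(1.840)=4.75383, omega(1.850)=4.75228
parabola through these three points peaks at t≈1.842 with omega≈4.75392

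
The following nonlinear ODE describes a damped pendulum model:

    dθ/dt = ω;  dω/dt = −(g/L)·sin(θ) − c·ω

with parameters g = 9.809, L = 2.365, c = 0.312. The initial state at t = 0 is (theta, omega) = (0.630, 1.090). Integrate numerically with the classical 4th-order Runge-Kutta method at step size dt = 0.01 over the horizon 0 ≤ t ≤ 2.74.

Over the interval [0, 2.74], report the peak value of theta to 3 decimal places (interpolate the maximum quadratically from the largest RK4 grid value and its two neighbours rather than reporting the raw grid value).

t=0.000: state=(0.630, 1.090)
step 1 (dt=0.01): k1=(1.090, -2.784), k2=(1.076, -2.797), k3=(1.076, -2.797), k4=(1.062, -2.811); state += dt/6·(k1+2k2+2k3+k4)
t=0.010: state=(0.641, 1.062)
t=0.020: state=(0.651, 1.034)
t=0.030: state=(0.661, 1.005)
continuing one RK4 step at a time; state shown every 10 steps (Δt=0.1):
t=0.100: state=(0.725, 0.800)
t=0.200: state=(0.789, 0.494)
t=0.300: state=(0.823, 0.183)
t=0.400: state=(0.826, -0.123)
t=0.500: state=(0.799, -0.416)
t=0.600: state=(0.744, -0.689)
t=0.700: state=(0.662, -0.932)
t=0.800: state=(0.559, -1.138)
t=0.900: state=(0.436, -1.298)
t=1.000: state=(0.301, -1.405)
t=1.100: state=(0.157, -1.455)
t=1.200: state=(0.012, -1.444)
t=1.300: state=(-0.130, -1.376)
t=1.400: state=(-0.262, -1.253)
t=1.500: state=(-0.379, -1.086)
t=1.600: state=(-0.478, -0.882)
t=1.700: state=(-0.554, -0.653)
t=1.800: state=(-0.608, -0.408)
t=1.900: state=(-0.636, -0.157)
t=2.000: state=(-0.639, 0.092)
t=2.100: state=(-0.618, 0.330)
t=2.200: state=(-0.574, 0.549)
t=2.300: state=(-0.509, 0.743)
t=2.400: state=(-0.426, 0.905)
t=2.500: state=(-0.329, 1.028)
t=2.600: state=(-0.222, 1.108)
t=2.700: state=(-0.109, 1.141)
t=2.740: state=(-0.064, 1.141)
largest grid value and its neighbours: theta(0.350)=0.82863, theta(0.360)=0.82877, theta(0.370)=0.82860
parabola through these three points peaks at t≈0.360 with theta≈0.82877

max theta = 0.829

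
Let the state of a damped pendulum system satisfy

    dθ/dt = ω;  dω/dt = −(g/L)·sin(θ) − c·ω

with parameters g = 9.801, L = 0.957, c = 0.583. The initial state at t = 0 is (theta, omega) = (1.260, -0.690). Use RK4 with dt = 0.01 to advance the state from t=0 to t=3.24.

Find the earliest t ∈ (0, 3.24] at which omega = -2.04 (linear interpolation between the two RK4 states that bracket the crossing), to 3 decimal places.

t=0.000: state=(1.260, -0.690)
step 1 (dt=0.01): k1=(-0.690, -9.348), k2=(-0.737, -9.310), k3=(-0.737, -9.310), k4=(-0.783, -9.271); state += dt/6·(k1+2k2+2k3+k4)
t=0.010: state=(1.253, -0.783)
t=0.020: state=(1.244, -0.875)
t=0.030: state=(1.235, -0.967)
t=0.150: state=(1.056, -1.986)
next step: t=0.160: state=(1.036, -2.063) — omega has crossed -2.04
linear interpolation between t=0.150 (-1.98587) and t=0.160 (-2.06272) → t≈0.157

t = 0.157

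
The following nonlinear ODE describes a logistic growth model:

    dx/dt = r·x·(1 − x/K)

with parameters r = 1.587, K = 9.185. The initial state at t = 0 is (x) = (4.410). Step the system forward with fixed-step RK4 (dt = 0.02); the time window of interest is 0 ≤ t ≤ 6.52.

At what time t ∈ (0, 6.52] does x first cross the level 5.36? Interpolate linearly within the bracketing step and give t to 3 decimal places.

t=0.000: state=(4.410)
step 1 (dt=0.02): k1=(3.638), k2=(3.640), k3=(3.640), k4=(3.642); state += dt/6·(k1+2k2+2k3+k4)
t=0.020: state=(4.483)
t=0.040: state=(4.556)
t=0.060: state=(4.629)
t=0.260: state=(5.350)
next step: t=0.280: state=(5.421) — x has crossed 5.36
linear interpolation between t=0.260 (5.35039) and t=0.280 (5.42109) → t≈0.263

t = 0.263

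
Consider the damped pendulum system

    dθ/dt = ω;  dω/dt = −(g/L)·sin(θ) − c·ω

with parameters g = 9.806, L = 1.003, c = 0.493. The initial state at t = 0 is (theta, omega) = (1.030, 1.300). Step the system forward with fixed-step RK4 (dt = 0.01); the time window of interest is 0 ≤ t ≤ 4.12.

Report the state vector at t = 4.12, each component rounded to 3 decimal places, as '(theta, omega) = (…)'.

t=0.000: state=(1.030, 1.300)
step 1 (dt=0.01): k1=(1.300, -9.022), k2=(1.255, -9.033), k3=(1.255, -9.032), k4=(1.210, -9.040); state += dt/6·(k1+2k2+2k3+k4)
t=0.010: state=(1.043, 1.210)
t=0.020: state=(1.054, 1.119)
t=0.030: state=(1.065, 1.029)
continuing one RK4 step at a time; state shown every 20 steps (Δt=0.2):
t=0.200: state=(1.110, -0.481)
t=0.400: state=(0.855, -2.004)
t=0.600: state=(0.352, -2.877)
t=0.800: state=(-0.225, -2.708)
t=1.000: state=(-0.669, -1.619)
t=1.200: state=(-0.848, -0.153)
t=1.400: state=(-0.737, 1.215)
t=1.600: state=(-0.393, 2.113)
t=1.800: state=(0.055, 2.222)
t=2.000: state=(0.441, 1.533)
t=2.200: state=(0.638, 0.401)
t=2.400: state=(0.601, -0.746)
t=2.600: state=(0.362, -1.556)
t=2.800: state=(0.019, -1.762)
t=3.000: state=(-0.299, -1.320)
t=3.200: state=(-0.481, -0.462)
t=3.400: state=(-0.479, 0.466)
t=3.600: state=(-0.311, 1.155)
t=3.800: state=(-0.048, 1.381)
t=4.000: state=(0.207, 1.091)
t=4.120: state=(0.317, 0.729)

(theta, omega) = (0.317, 0.729)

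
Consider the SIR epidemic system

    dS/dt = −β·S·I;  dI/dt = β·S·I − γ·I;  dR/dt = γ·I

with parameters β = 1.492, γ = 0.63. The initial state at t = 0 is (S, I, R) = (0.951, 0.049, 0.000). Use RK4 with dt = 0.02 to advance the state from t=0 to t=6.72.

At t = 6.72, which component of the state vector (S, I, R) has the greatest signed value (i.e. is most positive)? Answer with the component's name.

largest component: R

t=0.000: state=(0.951, 0.049, 0.000)
step 1 (dt=0.02): k1=(-0.070, 0.039, 0.031), k2=(-0.070, 0.039, 0.031), k3=(-0.070, 0.039, 0.031), k4=(-0.071, 0.039, 0.031); state += dt/6·(k1+2k2+2k3+k4)
t=0.020: state=(0.950, 0.050, 0.001)
t=0.040: state=(0.948, 0.051, 0.001)
t=0.060: state=(0.947, 0.051, 0.002)
continuing one RK4 step at a time; state shown every 25 steps (Δt=0.5):
t=0.500: state=(0.910, 0.072, 0.019)
t=1.000: state=(0.853, 0.101, 0.046)
t=1.500: state=(0.781, 0.136, 0.083)
t=2.000: state=(0.696, 0.172, 0.132)
t=2.500: state=(0.605, 0.204, 0.191)
t=3.000: state=(0.515, 0.226, 0.259)
t=3.500: state=(0.433, 0.235, 0.332)
t=4.000: state=(0.364, 0.230, 0.406)
t=4.500: state=(0.308, 0.216, 0.476)
t=5.000: state=(0.264, 0.195, 0.541)
t=5.500: state=(0.230, 0.171, 0.599)
t=6.000: state=(0.205, 0.147, 0.649)
t=6.500: state=(0.185, 0.124, 0.691)
t=6.720: state=(0.178, 0.114, 0.708)
compare at T: S=0.178, I=0.114, R=0.708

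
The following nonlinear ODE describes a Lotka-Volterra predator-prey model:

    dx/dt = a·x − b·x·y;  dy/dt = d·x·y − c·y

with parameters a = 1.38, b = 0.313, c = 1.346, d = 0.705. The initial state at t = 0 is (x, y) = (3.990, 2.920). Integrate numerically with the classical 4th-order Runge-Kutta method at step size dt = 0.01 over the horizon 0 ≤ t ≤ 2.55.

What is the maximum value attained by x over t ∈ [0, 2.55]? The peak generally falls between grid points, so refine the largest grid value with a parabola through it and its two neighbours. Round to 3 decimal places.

max x = 4.261

t=0.000: state=(3.990, 2.920)
step 1 (dt=0.01): k1=(1.859, 4.283), k2=(1.837, 4.334), k3=(1.837, 4.334), k4=(1.814, 4.385); state += dt/6·(k1+2k2+2k3+k4)
t=0.010: state=(4.008, 2.963)
t=0.020: state=(4.026, 3.008)
t=0.030: state=(4.044, 3.053)
continuing one RK4 step at a time; state shown every 10 steps (Δt=0.1):
t=0.100: state=(4.150, 3.402)
t=0.200: state=(4.245, 3.999)
t=0.300: state=(4.253, 4.719)
t=0.400: state=(4.158, 5.551)
t=0.500: state=(3.956, 6.463)
t=0.600: state=(3.656, 7.391)
t=0.700: state=(3.284, 8.254)
t=0.800: state=(2.878, 8.965)
t=0.900: state=(2.475, 9.463)
t=1.000: state=(2.103, 9.717)
t=1.100: state=(1.780, 9.736)
t=1.200: state=(1.510, 9.553)
t=1.300: state=(1.292, 9.214)
t=1.400: state=(1.119, 8.766)
t=1.500: state=(0.984, 8.250)
t=1.600: state=(0.880, 7.700)
t=1.700: state=(0.801, 7.140)
t=1.800: state=(0.742, 6.589)
t=1.900: state=(0.699, 6.058)
t=2.000: state=(0.669, 5.557)
t=2.100: state=(0.650, 5.088)
t=2.200: state=(0.641, 4.654)
t=2.300: state=(0.640, 4.255)
t=2.400: state=(0.647, 3.892)
t=2.500: state=(0.661, 3.562)
t=2.550: state=(0.670, 3.409)
largest grid value and its neighbours: x(0.250)=4.26057, x(0.260)=4.26096, x(0.270)=4.26037
parabola through these three points peaks at t≈0.259 with x≈4.26096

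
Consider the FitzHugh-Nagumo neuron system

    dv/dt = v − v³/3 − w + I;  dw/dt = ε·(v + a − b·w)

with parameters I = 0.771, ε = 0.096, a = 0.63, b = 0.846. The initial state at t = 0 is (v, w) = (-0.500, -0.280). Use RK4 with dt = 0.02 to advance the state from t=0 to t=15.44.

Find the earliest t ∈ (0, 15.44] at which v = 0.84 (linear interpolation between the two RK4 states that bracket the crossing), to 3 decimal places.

t=0.000: state=(-0.500, -0.280)
step 1 (dt=0.02): k1=(0.593, 0.035), k2=(0.597, 0.036), k3=(0.597, 0.036), k4=(0.601, 0.036); state += dt/6·(k1+2k2+2k3+k4)
t=0.020: state=(-0.488, -0.279)
t=0.040: state=(-0.476, -0.279)
t=0.060: state=(-0.464, -0.278)
continuing one RK4 step at a time; state shown every 25 steps (Δt=0.5):
t=0.500: state=(-0.138, -0.255)
t=1.000: state=(0.424, -0.209)
t=1.260: state=(0.812, -0.174)
next step: t=1.280: state=(0.843, -0.171) — v has crossed 0.84
linear interpolation between t=1.260 (0.81157) and t=1.280 (0.84321) → t≈1.278

t = 1.278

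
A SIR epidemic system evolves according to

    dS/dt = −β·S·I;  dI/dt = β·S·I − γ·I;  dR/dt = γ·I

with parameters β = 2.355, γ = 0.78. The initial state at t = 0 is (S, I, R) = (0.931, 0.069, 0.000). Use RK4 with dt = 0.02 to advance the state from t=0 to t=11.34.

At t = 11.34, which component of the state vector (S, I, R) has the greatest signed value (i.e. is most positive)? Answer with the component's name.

largest component: R

t=0.000: state=(0.931, 0.069, 0.000)
step 1 (dt=0.02): k1=(-0.151, 0.097, 0.054), k2=(-0.153, 0.099, 0.055), k3=(-0.153, 0.099, 0.055), k4=(-0.155, 0.100, 0.055); state += dt/6·(k1+2k2+2k3+k4)
t=0.020: state=(0.928, 0.071, 0.001)
t=0.040: state=(0.925, 0.073, 0.002)
t=0.060: state=(0.922, 0.075, 0.003)
continuing one RK4 step at a time; state shown every 25 steps (Δt=0.5):
t=0.500: state=(0.829, 0.132, 0.038)
t=1.000: state=(0.675, 0.218, 0.106)
t=1.500: state=(0.498, 0.295, 0.207)
t=2.000: state=(0.343, 0.326, 0.330)
t=2.500: state=(0.235, 0.309, 0.456)
t=3.000: state=(0.168, 0.264, 0.568)
t=3.500: state=(0.127, 0.213, 0.661)
t=4.000: state=(0.101, 0.164, 0.734)
t=4.500: state=(0.086, 0.124, 0.790)
t=5.000: state=(0.075, 0.092, 0.832)
t=5.500: state=(0.069, 0.068, 0.863)
t=6.000: state=(0.064, 0.050, 0.886)
t=6.500: state=(0.061, 0.036, 0.903)
t=7.000: state=(0.059, 0.026, 0.915)
t=7.500: state=(0.057, 0.019, 0.924)
t=8.000: state=(0.056, 0.014, 0.930)
t=8.500: state=(0.055, 0.010, 0.935)
t=9.000: state=(0.055, 0.007, 0.938)
t=9.500: state=(0.054, 0.005, 0.940)
t=10.000: state=(0.054, 0.004, 0.942)
t=10.500: state=(0.054, 0.003, 0.943)
t=11.000: state=(0.054, 0.002, 0.944)
t=11.340: state=(0.054, 0.002, 0.945)
compare at T: S=0.054, I=0.002, R=0.945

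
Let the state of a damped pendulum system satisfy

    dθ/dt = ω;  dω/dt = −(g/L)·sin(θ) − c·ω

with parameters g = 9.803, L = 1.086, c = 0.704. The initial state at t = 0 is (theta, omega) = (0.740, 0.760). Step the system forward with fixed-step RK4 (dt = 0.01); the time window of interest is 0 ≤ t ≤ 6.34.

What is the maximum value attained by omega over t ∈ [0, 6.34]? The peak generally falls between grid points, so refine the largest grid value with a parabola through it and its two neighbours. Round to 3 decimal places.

max omega = 1.325

t=0.000: state=(0.740, 0.760)
step 1 (dt=0.01): k1=(0.760, -6.622), k2=(0.727, -6.624), k3=(0.727, -6.623), k4=(0.694, -6.623); state += dt/6·(k1+2k2+2k3+k4)
t=0.010: state=(0.747, 0.694)
t=0.020: state=(0.754, 0.628)
t=0.030: state=(0.760, 0.561)
continuing one RK4 step at a time; state shown every 25 steps (Δt=0.25):
t=0.250: state=(0.729, -0.798)
t=0.500: state=(0.388, -1.788)
t=0.750: state=(-0.082, -1.799)
t=1.000: state=(-0.437, -0.934)
t=1.250: state=(-0.525, 0.220)
t=1.500: state=(-0.351, 1.090)
t=1.750: state=(-0.035, 1.309)
t=2.000: state=(0.246, 0.853)
t=2.250: state=(0.363, 0.059)
t=2.500: state=(0.285, -0.635)
t=2.750: state=(0.081, -0.913)
t=3.000: state=(-0.130, -0.699)
t=3.250: state=(-0.243, -0.177)
t=3.500: state=(-0.219, 0.346)
t=3.750: state=(-0.091, 0.617)
t=4.000: state=(0.060, 0.541)
t=4.250: state=(0.158, 0.211)
t=4.500: state=(0.162, -0.169)
t=4.750: state=(0.086, -0.405)
t=5.000: state=(-0.020, -0.404)
t=5.250: state=(-0.099, -0.204)
t=5.500: state=(-0.117, 0.064)
t=5.750: state=(-0.074, 0.257)
t=6.000: state=(-0.001, 0.293)
t=6.250: state=(0.060, 0.178)
t=6.340: state=(0.073, 0.114)
largest grid value and its neighbours: omega(1.690)=1.32466, omega(1.700)=1.32506, omega(1.710)=1.32428
parabola through these three points peaks at t≈1.698 with omega≈1.32508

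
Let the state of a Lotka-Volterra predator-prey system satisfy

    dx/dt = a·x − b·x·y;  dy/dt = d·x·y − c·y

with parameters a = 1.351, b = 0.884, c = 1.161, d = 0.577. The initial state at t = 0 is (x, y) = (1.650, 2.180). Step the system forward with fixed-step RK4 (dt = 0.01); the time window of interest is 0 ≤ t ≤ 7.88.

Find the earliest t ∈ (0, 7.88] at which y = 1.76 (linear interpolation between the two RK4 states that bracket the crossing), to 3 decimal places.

t=0.000: state=(1.650, 2.180)
step 1 (dt=0.01): k1=(-0.951, -0.456), k2=(-0.945, -0.461), k3=(-0.945, -0.461), k4=(-0.938, -0.466); state += dt/6·(k1+2k2+2k3+k4)
t=0.010: state=(1.641, 2.175)
t=0.020: state=(1.631, 2.171)
t=0.030: state=(1.622, 2.166)
continuing one RK4 step at a time; state shown every 50 steps (Δt=0.5):
t=0.500: state=(1.321, 1.860)
t=0.630: state=(1.279, 1.763)
next step: t=0.640: state=(1.276, 1.756) — y has crossed 1.76
linear interpolation between t=0.630 (1.76299) and t=0.640 (1.75553) → t≈0.634

t = 0.634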